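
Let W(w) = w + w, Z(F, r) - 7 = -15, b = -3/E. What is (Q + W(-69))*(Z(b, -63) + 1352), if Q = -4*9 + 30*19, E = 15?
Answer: 532224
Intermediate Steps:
b = -⅕ (b = -3/15 = -3*1/15 = -⅕ ≈ -0.20000)
Z(F, r) = -8 (Z(F, r) = 7 - 15 = -8)
Q = 534 (Q = -36 + 570 = 534)
W(w) = 2*w
(Q + W(-69))*(Z(b, -63) + 1352) = (534 + 2*(-69))*(-8 + 1352) = (534 - 138)*1344 = 396*1344 = 532224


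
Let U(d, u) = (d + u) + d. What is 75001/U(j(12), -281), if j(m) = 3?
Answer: -75001/275 ≈ -272.73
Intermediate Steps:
U(d, u) = u + 2*d
75001/U(j(12), -281) = 75001/(-281 + 2*3) = 75001/(-281 + 6) = 75001/(-275) = 75001*(-1/275) = -75001/275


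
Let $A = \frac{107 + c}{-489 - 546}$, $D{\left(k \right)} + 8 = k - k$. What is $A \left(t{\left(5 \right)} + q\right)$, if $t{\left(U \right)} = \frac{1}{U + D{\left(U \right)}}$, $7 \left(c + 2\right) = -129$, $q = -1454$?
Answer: $\frac{881326}{7245} \approx 121.65$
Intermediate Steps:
$D{\left(k \right)} = -8$ ($D{\left(k \right)} = -8 + \left(k - k\right) = -8 + 0 = -8$)
$c = - \frac{143}{7}$ ($c = -2 + \frac{1}{7} \left(-129\right) = -2 - \frac{129}{7} = - \frac{143}{7} \approx -20.429$)
$A = - \frac{202}{2415}$ ($A = \frac{107 - \frac{143}{7}}{-489 - 546} = \frac{606}{7 \left(-1035\right)} = \frac{606}{7} \left(- \frac{1}{1035}\right) = - \frac{202}{2415} \approx -0.083644$)
$t{\left(U \right)} = \frac{1}{-8 + U}$ ($t{\left(U \right)} = \frac{1}{U - 8} = \frac{1}{-8 + U}$)
$A \left(t{\left(5 \right)} + q\right) = - \frac{202 \left(\frac{1}{-8 + 5} - 1454\right)}{2415} = - \frac{202 \left(\frac{1}{-3} - 1454\right)}{2415} = - \frac{202 \left(- \frac{1}{3} - 1454\right)}{2415} = \left(- \frac{202}{2415}\right) \left(- \frac{4363}{3}\right) = \frac{881326}{7245}$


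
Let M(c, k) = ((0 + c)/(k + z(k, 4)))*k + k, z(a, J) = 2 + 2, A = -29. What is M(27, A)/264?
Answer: 29/3300 ≈ 0.0087879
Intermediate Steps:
z(a, J) = 4
M(c, k) = k + c*k/(4 + k) (M(c, k) = ((0 + c)/(k + 4))*k + k = (c/(4 + k))*k + k = c*k/(4 + k) + k = k + c*k/(4 + k))
M(27, A)/264 = -29*(4 + 27 - 29)/(4 - 29)/264 = -29*2/(-25)*(1/264) = -29*(-1/25)*2*(1/264) = (58/25)*(1/264) = 29/3300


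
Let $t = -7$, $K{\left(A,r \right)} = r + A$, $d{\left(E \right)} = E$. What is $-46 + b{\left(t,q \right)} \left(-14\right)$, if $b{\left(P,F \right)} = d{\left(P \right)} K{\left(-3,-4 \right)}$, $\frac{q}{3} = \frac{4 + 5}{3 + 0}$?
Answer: $-732$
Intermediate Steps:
$q = 9$ ($q = 3 \frac{4 + 5}{3 + 0} = 3 \cdot \frac{9}{3} = 3 \cdot 9 \cdot \frac{1}{3} = 3 \cdot 3 = 9$)
$K{\left(A,r \right)} = A + r$
$b{\left(P,F \right)} = - 7 P$ ($b{\left(P,F \right)} = P \left(-3 - 4\right) = P \left(-7\right) = - 7 P$)
$-46 + b{\left(t,q \right)} \left(-14\right) = -46 + \left(-7\right) \left(-7\right) \left(-14\right) = -46 + 49 \left(-14\right) = -46 - 686 = -732$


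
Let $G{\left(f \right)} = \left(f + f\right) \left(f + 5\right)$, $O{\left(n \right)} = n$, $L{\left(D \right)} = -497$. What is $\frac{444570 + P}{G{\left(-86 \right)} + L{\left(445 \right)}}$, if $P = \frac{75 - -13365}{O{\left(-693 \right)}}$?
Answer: $\frac{2934034}{88671} \approx 33.089$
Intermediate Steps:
$G{\left(f \right)} = 2 f \left(5 + f\right)$
$P = - \frac{640}{33}$ ($P = \frac{75 - -13365}{-693} = \left(75 + 13365\right) \left(- \frac{1}{693}\right) = 13440 \left(- \frac{1}{693}\right) = - \frac{640}{33} \approx -19.394$)
$\frac{444570 + P}{G{\left(-86 \right)} + L{\left(445 \right)}} = \frac{444570 - \frac{640}{33}}{2 \left(-86\right) \left(5 - 86\right) - 497} = \frac{14670170}{33 \left(2 \left(-86\right) \left(-81\right) - 497\right)} = \frac{14670170}{33 \left(13932 - 497\right)} = \frac{14670170}{33 \cdot 13435} = \frac{14670170}{33} \cdot \frac{1}{13435} = \frac{2934034}{88671}$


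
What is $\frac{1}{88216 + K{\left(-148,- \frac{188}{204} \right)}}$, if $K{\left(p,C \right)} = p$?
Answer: $\frac{1}{88068} \approx 1.1355 \cdot 10^{-5}$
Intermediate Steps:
$\frac{1}{88216 + K{\left(-148,- \frac{188}{204} \right)}} = \frac{1}{88216 - 148} = \frac{1}{88068}$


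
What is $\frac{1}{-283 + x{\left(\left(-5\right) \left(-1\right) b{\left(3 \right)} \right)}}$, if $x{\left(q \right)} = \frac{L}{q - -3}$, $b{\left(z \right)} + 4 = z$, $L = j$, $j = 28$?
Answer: $- \frac{1}{297} \approx -0.003367$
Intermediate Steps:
$L = 28$
$b{\left(z \right)} = -4 + z$
$x{\left(q \right)} = \frac{28}{3 + q}$ ($x{\left(q \right)} = \frac{28}{q - -3} = \frac{28}{q + 3} = \frac{28}{3 + q}$)
$\frac{1}{-283 + x{\left(\left(-5\right) \left(-1\right) b{\left(3 \right)} \right)}} = \frac{1}{-283 + \frac{28}{3 + \left(-5\right) \left(-1\right) \left(-4 + 3\right)}} = \frac{1}{-283 + \frac{28}{3 + 5 \left(-1\right)}} = \frac{1}{-283 + \frac{28}{3 - 5}} = \frac{1}{-283 + \frac{28}{-2}} = \frac{1}{-283 + 28 \left(- \frac{1}{2}\right)} = \frac{1}{-283 - 14} = \frac{1}{-297} = - \frac{1}{297}$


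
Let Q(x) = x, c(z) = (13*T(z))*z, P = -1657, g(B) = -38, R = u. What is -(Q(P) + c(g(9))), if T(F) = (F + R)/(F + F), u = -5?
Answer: 3873/2 ≈ 1936.5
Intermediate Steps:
R = -5
T(F) = (-5 + F)/(2*F) (T(F) = (F - 5)/(F + F) = (-5 + F)/((2*F)) = (-5 + F)*(1/(2*F)) = (-5 + F)/(2*F))
c(z) = -65/2 + 13*z/2 (c(z) = (13*((-5 + z)/(2*z)))*z = (13*(-5 + z)/(2*z))*z = -65/2 + 13*z/2)
-(Q(P) + c(g(9))) = -(-1657 + (-65/2 + (13/2)*(-38))) = -(-1657 + (-65/2 - 247)) = -(-1657 - 559/2) = -1*(-3873/2) = 3873/2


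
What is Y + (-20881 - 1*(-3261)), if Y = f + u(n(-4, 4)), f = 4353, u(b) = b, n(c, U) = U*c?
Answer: -13283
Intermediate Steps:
Y = 4337 (Y = 4353 + 4*(-4) = 4353 - 16 = 4337)
Y + (-20881 - 1*(-3261)) = 4337 + (-20881 - 1*(-3261)) = 4337 + (-20881 + 3261) = 4337 - 17620 = -13283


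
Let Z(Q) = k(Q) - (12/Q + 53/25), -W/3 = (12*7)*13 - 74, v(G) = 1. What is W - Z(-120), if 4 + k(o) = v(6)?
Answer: -152449/50 ≈ -3049.0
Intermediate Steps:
W = -3054 (W = -3*((12*7)*13 - 74) = -3*(84*13 - 74) = -3*(1092 - 74) = -3*1018 = -3054)
k(o) = -3 (k(o) = -4 + 1 = -3)
Z(Q) = -128/25 - 12/Q (Z(Q) = -3 - (12/Q + 53/25) = -3 - (53/25 + 12/Q) = -3 + (-53/25 - 12/Q) = -128/25 - 12/Q)
W - Z(-120) = -3054 - (-128/25 - 12/(-120)) = -3054 - (-128/25 - 12*(-1/120)) = -3054 - (-128/25 + ⅒) = -3054 - 1*(-251/50) = -3054 + 251/50 = -152449/50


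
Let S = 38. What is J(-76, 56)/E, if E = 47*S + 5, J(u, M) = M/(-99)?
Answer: -56/177309 ≈ -0.00031583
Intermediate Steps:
J(u, M) = -M/99 (J(u, M) = M*(-1/99) = -M/99)
E = 1791 (E = 47*38 + 5 = 1786 + 5 = 1791)
J(-76, 56)/E = -1/99*56/1791 = -56/99*1/1791 = -56/177309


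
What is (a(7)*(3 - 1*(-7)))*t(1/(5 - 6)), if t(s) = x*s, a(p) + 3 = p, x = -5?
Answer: 200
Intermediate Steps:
a(p) = -3 + p
t(s) = -5*s
(a(7)*(3 - 1*(-7)))*t(1/(5 - 6)) = ((-3 + 7)*(3 - 1*(-7)))*(-5/(5 - 6)) = (4*(3 + 7))*(-5/(-1)) = (4*10)*(-5*(-1)) = 40*5 = 200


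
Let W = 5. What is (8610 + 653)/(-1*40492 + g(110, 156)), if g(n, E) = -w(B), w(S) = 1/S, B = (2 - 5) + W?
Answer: -18526/80985 ≈ -0.22876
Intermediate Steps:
B = 2 (B = (2 - 5) + 5 = -3 + 5 = 2)
g(n, E) = -½ (g(n, E) = -1/2 = -1*½ = -½)
(8610 + 653)/(-1*40492 + g(110, 156)) = (8610 + 653)/(-1*40492 - ½) = 9263/(-40492 - ½) = 9263/(-80985/2) = 9263*(-2/80985) = -18526/80985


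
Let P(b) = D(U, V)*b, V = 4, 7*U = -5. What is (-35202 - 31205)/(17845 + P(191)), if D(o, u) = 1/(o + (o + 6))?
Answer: -2125024/572377 ≈ -3.7126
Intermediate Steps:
U = -5/7 (U = (⅐)*(-5) = -5/7 ≈ -0.71429)
D(o, u) = 1/(6 + 2*o) (D(o, u) = 1/(o + (6 + o)) = 1/(6 + 2*o))
P(b) = 7*b/32 (P(b) = (1/(2*(3 - 5/7)))*b = (1/(2*(16/7)))*b = ((½)*(7/16))*b = 7*b/32)
(-35202 - 31205)/(17845 + P(191)) = (-35202 - 31205)/(17845 + (7/32)*191) = -66407/(17845 + 1337/32) = -66407/572377/32 = -66407*32/572377 = -2125024/572377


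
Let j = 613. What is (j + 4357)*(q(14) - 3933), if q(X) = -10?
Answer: -19596710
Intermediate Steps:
(j + 4357)*(q(14) - 3933) = (613 + 4357)*(-10 - 3933) = 4970*(-3943) = -19596710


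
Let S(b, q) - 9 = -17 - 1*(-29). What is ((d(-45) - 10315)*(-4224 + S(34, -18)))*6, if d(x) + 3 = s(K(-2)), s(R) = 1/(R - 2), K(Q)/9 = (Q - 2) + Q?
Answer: 7285593681/28 ≈ 2.6020e+8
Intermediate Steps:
K(Q) = -18 + 18*Q (K(Q) = 9*((Q - 2) + Q) = 9*((-2 + Q) + Q) = 9*(-2 + 2*Q) = -18 + 18*Q)
S(b, q) = 21 (S(b, q) = 9 + (-17 - 1*(-29)) = 9 + (-17 + 29) = 9 + 12 = 21)
s(R) = 1/(-2 + R)
d(x) = -169/56 (d(x) = -3 + 1/(-2 + (-18 + 18*(-2))) = -3 + 1/(-2 + (-18 - 36)) = -3 + 1/(-2 - 54) = -3 + 1/(-56) = -3 - 1/56 = -169/56)
((d(-45) - 10315)*(-4224 + S(34, -18)))*6 = ((-169/56 - 10315)*(-4224 + 21))*6 = -577809/56*(-4203)*6 = (2428531227/56)*6 = 7285593681/28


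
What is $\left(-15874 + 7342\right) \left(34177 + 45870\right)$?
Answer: $-682961004$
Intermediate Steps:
$\left(-15874 + 7342\right) \left(34177 + 45870\right) = \left(-8532\right) 80047 = -682961004$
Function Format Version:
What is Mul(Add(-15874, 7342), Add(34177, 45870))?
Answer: -682961004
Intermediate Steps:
Mul(Add(-15874, 7342), Add(34177, 45870)) = Mul(-8532, 80047) = -682961004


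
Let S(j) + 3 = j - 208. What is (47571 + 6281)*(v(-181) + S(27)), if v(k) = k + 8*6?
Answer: -17071084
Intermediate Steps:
S(j) = -211 + j (S(j) = -3 + (j - 208) = -3 + (-208 + j) = -211 + j)
v(k) = 48 + k (v(k) = k + 48 = 48 + k)
(47571 + 6281)*(v(-181) + S(27)) = (47571 + 6281)*((48 - 181) + (-211 + 27)) = 53852*(-133 - 184) = 53852*(-317) = -17071084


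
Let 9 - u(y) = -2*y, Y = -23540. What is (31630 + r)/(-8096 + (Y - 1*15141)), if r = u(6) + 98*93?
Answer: -40765/46777 ≈ -0.87148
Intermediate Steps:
u(y) = 9 + 2*y (u(y) = 9 - (-2)*y = 9 + 2*y)
r = 9135 (r = (9 + 2*6) + 98*93 = (9 + 12) + 9114 = 21 + 9114 = 9135)
(31630 + r)/(-8096 + (Y - 1*15141)) = (31630 + 9135)/(-8096 + (-23540 - 1*15141)) = 40765/(-8096 + (-23540 - 15141)) = 40765/(-8096 - 38681) = 40765/(-46777) = 40765*(-1/46777) = -40765/46777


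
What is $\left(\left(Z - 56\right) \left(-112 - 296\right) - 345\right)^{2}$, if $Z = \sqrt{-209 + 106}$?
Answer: $489239217 - 18362448 i \sqrt{103} \approx 4.8924 \cdot 10^{8} - 1.8636 \cdot 10^{8} i$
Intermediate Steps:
$Z = i \sqrt{103}$ ($Z = \sqrt{-103} = i \sqrt{103} \approx 10.149 i$)
$\left(\left(Z - 56\right) \left(-112 - 296\right) - 345\right)^{2} = \left(\left(i \sqrt{103} - 56\right) \left(-112 - 296\right) - 345\right)^{2} = \left(\left(-56 + i \sqrt{103}\right) \left(-408\right) - 345\right)^{2} = \left(\left(22848 - 408 i \sqrt{103}\right) - 345\right)^{2} = \left(22503 - 408 i \sqrt{103}\right)^{2}$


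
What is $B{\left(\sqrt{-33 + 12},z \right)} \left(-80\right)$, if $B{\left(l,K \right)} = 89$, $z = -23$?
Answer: $-7120$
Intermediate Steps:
$B{\left(\sqrt{-33 + 12},z \right)} \left(-80\right) = 89 \left(-80\right) = -7120$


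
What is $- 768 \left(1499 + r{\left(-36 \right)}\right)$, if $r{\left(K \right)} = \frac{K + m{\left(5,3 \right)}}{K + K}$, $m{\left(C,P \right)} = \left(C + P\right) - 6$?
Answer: $- \frac{3454784}{3} \approx -1.1516 \cdot 10^{6}$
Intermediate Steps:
$m{\left(C,P \right)} = -6 + C + P$
$r{\left(K \right)} = \frac{2 + K}{2 K}$ ($r{\left(K \right)} = \frac{K + \left(-6 + 5 + 3\right)}{K + K} = \frac{K + 2}{2 K} = \left(2 + K\right) \frac{1}{2 K} = \frac{2 + K}{2 K}$)
$- 768 \left(1499 + r{\left(-36 \right)}\right) = - 768 \left(1499 + \frac{2 - 36}{2 \left(-36\right)}\right) = - 768 \left(1499 + \frac{1}{2} \left(- \frac{1}{36}\right) \left(-34\right)\right) = - 768 \left(1499 + \frac{17}{36}\right) = \left(-768\right) \frac{53981}{36} = - \frac{3454784}{3}$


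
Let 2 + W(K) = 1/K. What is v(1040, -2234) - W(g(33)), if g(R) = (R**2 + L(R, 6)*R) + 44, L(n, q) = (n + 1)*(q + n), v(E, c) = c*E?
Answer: -104297863979/44891 ≈ -2.3234e+6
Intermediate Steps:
v(E, c) = E*c
L(n, q) = (1 + n)*(n + q)
g(R) = 44 + R**2 + R*(6 + R**2 + 7*R) (g(R) = (R**2 + (R + 6 + R**2 + R*6)*R) + 44 = (R**2 + (R + 6 + R**2 + 6*R)*R) + 44 = (R**2 + (6 + R**2 + 7*R)*R) + 44 = (R**2 + R*(6 + R**2 + 7*R)) + 44 = 44 + R**2 + R*(6 + R**2 + 7*R))
W(K) = -2 + 1/K
v(1040, -2234) - W(g(33)) = 1040*(-2234) - (-2 + 1/(44 + 33**3 + 6*33 + 8*33**2)) = -2323360 - (-2 + 1/(44 + 35937 + 198 + 8*1089)) = -2323360 - (-2 + 1/(44 + 35937 + 198 + 8712)) = -2323360 - (-2 + 1/44891) = -2323360 - 1*(-89781/44891) = -2323360 + 89781/44891 = -104297863979/44891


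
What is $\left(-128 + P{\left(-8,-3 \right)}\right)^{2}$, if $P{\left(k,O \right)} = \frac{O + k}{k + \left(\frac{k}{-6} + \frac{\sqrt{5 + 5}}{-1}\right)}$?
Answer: $\frac{152265841}{9610} + \frac{386298 \sqrt{10}}{4805} \approx 16099.0$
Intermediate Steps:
$P{\left(k,O \right)} = \frac{O + k}{- \sqrt{10} + \frac{5 k}{6}}$ ($P{\left(k,O \right)} = \frac{O + k}{k + \left(k \left(- \frac{1}{6}\right) + \sqrt{10} \left(-1\right)\right)} = \frac{O + k}{k - \left(\sqrt{10} + \frac{k}{6}\right)} = \frac{O + k}{- \sqrt{10} + \frac{5 k}{6}}$)
$\left(-128 + P{\left(-8,-3 \right)}\right)^{2} = \left(-128 + \frac{6 \left(-3 - 8\right)}{- 6 \sqrt{10} + 5 \left(-8\right)}\right)^{2} = \left(-128 + 6 \frac{1}{- 6 \sqrt{10} - 40} \left(-11\right)\right)^{2} = \left(-128 + 6 \frac{1}{-40 - 6 \sqrt{10}} \left(-11\right)\right)^{2} = \left(-128 - \frac{66}{-40 - 6 \sqrt{10}}\right)^{2}$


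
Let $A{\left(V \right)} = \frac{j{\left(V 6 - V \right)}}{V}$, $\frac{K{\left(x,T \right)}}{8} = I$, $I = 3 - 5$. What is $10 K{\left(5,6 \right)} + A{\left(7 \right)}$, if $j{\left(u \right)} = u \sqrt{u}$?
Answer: $-160 + 5 \sqrt{35} \approx -130.42$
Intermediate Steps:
$I = -2$
$j{\left(u \right)} = u^{\frac{3}{2}}$
$K{\left(x,T \right)} = -16$ ($K{\left(x,T \right)} = 8 \left(-2\right) = -16$)
$A{\left(V \right)} = 5 \sqrt{5} \sqrt{V}$ ($A{\left(V \right)} = \frac{\left(V 6 - V\right)^{\frac{3}{2}}}{V} = \frac{\left(6 V - V\right)^{\frac{3}{2}}}{V} = \frac{\left(5 V\right)^{\frac{3}{2}}}{V} = \frac{5 \sqrt{5} V^{\frac{3}{2}}}{V} = 5 \sqrt{5} \sqrt{V}$)
$10 K{\left(5,6 \right)} + A{\left(7 \right)} = 10 \left(-16\right) + 5 \sqrt{5} \sqrt{7} = -160 + 5 \sqrt{35}$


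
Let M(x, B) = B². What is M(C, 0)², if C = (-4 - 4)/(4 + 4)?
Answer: 0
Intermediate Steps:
C = -1 (C = -8/8 = -8*⅛ = -1)
M(C, 0)² = (0²)² = 0² = 0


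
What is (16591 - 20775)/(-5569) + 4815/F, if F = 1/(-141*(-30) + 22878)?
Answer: 726893840564/5569 ≈ 1.3053e+8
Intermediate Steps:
F = 1/27108 (F = 1/(4230 + 22878) = 1/27108 ≈ 3.6889e-5)
(16591 - 20775)/(-5569) + 4815/F = (16591 - 20775)/(-5569) + 4815/(1/27108) = -4184*(-1/5569) + 4815*27108 = 4184/5569 + 130525020 = 726893840564/5569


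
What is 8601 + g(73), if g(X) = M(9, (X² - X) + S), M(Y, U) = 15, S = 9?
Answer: 8616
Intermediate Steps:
g(X) = 15
8601 + g(73) = 8601 + 15 = 8616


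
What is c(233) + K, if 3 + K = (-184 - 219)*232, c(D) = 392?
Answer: -93107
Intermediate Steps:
K = -93499 (K = -3 + (-184 - 219)*232 = -3 - 403*232 = -3 - 93496 = -93499)
c(233) + K = 392 - 93499 = -93107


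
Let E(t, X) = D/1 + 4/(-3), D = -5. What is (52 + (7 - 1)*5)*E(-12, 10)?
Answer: -1558/3 ≈ -519.33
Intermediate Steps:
E(t, X) = -19/3 (E(t, X) = -5/1 + 4/(-3) = -5*1 + 4*(-⅓) = -5 - 4/3 = -19/3)
(52 + (7 - 1)*5)*E(-12, 10) = (52 + (7 - 1)*5)*(-19/3) = (52 + 6*5)*(-19/3) = (52 + 30)*(-19/3) = 82*(-19/3) = -1558/3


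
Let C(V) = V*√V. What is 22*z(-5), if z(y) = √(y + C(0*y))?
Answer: 22*I*√5 ≈ 49.193*I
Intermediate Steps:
C(V) = V^(3/2)
z(y) = √y (z(y) = √(y + (0*y)^(3/2)) = √(y + 0^(3/2)) = √(y + 0) = √y)
22*z(-5) = 22*√(-5) = 22*(I*√5) = 22*I*√5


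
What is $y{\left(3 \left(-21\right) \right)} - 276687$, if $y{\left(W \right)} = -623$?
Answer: $-277310$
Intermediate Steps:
$y{\left(3 \left(-21\right) \right)} - 276687 = -623 - 276687 = -277310$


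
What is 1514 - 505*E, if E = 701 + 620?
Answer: -665591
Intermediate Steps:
E = 1321
1514 - 505*E = 1514 - 505*1321 = 1514 - 667105 = -665591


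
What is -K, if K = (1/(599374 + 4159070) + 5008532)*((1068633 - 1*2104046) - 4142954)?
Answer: 123415083655503426703/4758444 ≈ 2.5936e+13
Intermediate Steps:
K = -123415083655503426703/4758444 (K = (1/4758444 + 5008532)*((1068633 - 2104046) - 4142954) = (1/4758444 + 5008532)*(-1035413 - 4142954) = (23832819044209/4758444)*(-5178367) = -123415083655503426703/4758444 ≈ -2.5936e+13)
-K = -1*(-123415083655503426703/4758444) = 123415083655503426703/4758444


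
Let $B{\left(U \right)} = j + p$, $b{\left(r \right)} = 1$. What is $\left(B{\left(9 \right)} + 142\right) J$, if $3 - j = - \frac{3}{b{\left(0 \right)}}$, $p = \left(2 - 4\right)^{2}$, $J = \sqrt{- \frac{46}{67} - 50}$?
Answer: $\frac{304 i \sqrt{56883}}{67} \approx 1082.2 i$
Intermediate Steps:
$J = \frac{2 i \sqrt{56883}}{67}$ ($J = \sqrt{\left(-46\right) \frac{1}{67} - 50} = \sqrt{- \frac{46}{67} - 50} = \sqrt{- \frac{3396}{67}} = \frac{2 i \sqrt{56883}}{67} \approx 7.1195 i$)
$p = 4$ ($p = \left(-2\right)^{2} = 4$)
$j = 6$ ($j = 3 - - \frac{3}{1} = 3 - \left(-3\right) 1 = 3 - -3 = 3 + 3 = 6$)
$B{\left(U \right)} = 10$ ($B{\left(U \right)} = 6 + 4 = 10$)
$\left(B{\left(9 \right)} + 142\right) J = \left(10 + 142\right) \frac{2 i \sqrt{56883}}{67} = 152 \frac{2 i \sqrt{56883}}{67} = \frac{304 i \sqrt{56883}}{67}$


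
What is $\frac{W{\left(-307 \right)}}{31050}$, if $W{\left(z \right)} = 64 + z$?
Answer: $- \frac{9}{1150} \approx -0.0078261$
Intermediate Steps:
$\frac{W{\left(-307 \right)}}{31050} = \frac{64 - 307}{31050} = \left(-243\right) \frac{1}{31050} = - \frac{9}{1150}$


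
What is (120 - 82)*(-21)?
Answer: -798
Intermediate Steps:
(120 - 82)*(-21) = 38*(-21) = -798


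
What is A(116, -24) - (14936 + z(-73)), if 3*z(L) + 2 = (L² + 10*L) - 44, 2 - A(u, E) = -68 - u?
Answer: -48803/3 ≈ -16268.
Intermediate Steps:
A(u, E) = 70 + u (A(u, E) = 2 - (-68 - u) = 2 + (68 + u) = 70 + u)
z(L) = -46/3 + L²/3 + 10*L/3 (z(L) = -⅔ + ((L² + 10*L) - 44)/3 = -⅔ + (-44 + L² + 10*L)/3 = -⅔ + (-44/3 + L²/3 + 10*L/3) = -46/3 + L²/3 + 10*L/3)
A(116, -24) - (14936 + z(-73)) = (70 + 116) - (14936 + (-46/3 + (⅓)*(-73)² + (10/3)*(-73))) = 186 - (14936 + (-46/3 + (⅓)*5329 - 730/3)) = 186 - (14936 + (-46/3 + 5329/3 - 730/3)) = 186 - (14936 + 4553/3) = 186 - 1*49361/3 = 186 - 49361/3 = -48803/3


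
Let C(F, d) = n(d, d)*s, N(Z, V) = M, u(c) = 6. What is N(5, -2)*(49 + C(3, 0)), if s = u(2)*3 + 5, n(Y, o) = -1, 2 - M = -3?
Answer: 130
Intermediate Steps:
M = 5 (M = 2 - 1*(-3) = 2 + 3 = 5)
N(Z, V) = 5
s = 23 (s = 6*3 + 5 = 18 + 5 = 23)
C(F, d) = -23 (C(F, d) = -1*23 = -23)
N(5, -2)*(49 + C(3, 0)) = 5*(49 - 23) = 5*26 = 130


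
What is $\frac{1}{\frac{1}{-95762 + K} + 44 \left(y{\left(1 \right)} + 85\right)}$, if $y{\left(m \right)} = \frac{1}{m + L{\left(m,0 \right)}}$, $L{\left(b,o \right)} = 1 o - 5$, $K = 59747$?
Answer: $\frac{36015}{134299934} \approx 0.00026817$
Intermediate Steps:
$L{\left(b,o \right)} = -5 + o$ ($L{\left(b,o \right)} = o - 5 = -5 + o$)
$y{\left(m \right)} = \frac{1}{-5 + m}$ ($y{\left(m \right)} = \frac{1}{m + \left(-5 + 0\right)} = \frac{1}{m - 5} = \frac{1}{-5 + m}$)
$\frac{1}{\frac{1}{-95762 + K} + 44 \left(y{\left(1 \right)} + 85\right)} = \frac{1}{\frac{1}{-95762 + 59747} + 44 \left(\frac{1}{-5 + 1} + 85\right)} = \frac{1}{\frac{1}{-36015} + 44 \left(\frac{1}{-4} + 85\right)} = \frac{1}{- \frac{1}{36015} + 44 \left(- \frac{1}{4} + 85\right)} = \frac{1}{- \frac{1}{36015} + 44 \cdot \frac{339}{4}} = \frac{1}{- \frac{1}{36015} + 3729} = \frac{1}{\frac{134299934}{36015}} = \frac{36015}{134299934}$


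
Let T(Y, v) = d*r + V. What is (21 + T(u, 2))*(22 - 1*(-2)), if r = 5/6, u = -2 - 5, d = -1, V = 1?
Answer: 508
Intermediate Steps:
u = -7
r = ⅚ (r = 5*(⅙) = ⅚ ≈ 0.83333)
T(Y, v) = ⅙ (T(Y, v) = -1*⅚ + 1 = -⅚ + 1 = ⅙)
(21 + T(u, 2))*(22 - 1*(-2)) = (21 + ⅙)*(22 - 1*(-2)) = 127*(22 + 2)/6 = (127/6)*24 = 508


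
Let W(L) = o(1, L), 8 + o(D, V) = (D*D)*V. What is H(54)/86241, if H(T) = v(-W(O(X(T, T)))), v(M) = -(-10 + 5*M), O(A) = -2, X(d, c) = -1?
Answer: -40/86241 ≈ -0.00046382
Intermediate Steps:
o(D, V) = -8 + V*D**2 (o(D, V) = -8 + (D*D)*V = -8 + D**2*V = -8 + V*D**2)
W(L) = -8 + L (W(L) = -8 + L*1**2 = -8 + L*1 = -8 + L)
v(M) = 10 - 5*M (v(M) = -(-10 + 5*M) = -5*(-2 + M) = 10 - 5*M)
H(T) = -40 (H(T) = 10 - (-5)*(-8 - 2) = 10 - (-5)*(-10) = 10 - 5*10 = 10 - 50 = -40)
H(54)/86241 = -40/86241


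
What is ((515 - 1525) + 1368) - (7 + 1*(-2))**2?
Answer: 333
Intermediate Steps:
((515 - 1525) + 1368) - (7 + 1*(-2))**2 = (-1010 + 1368) - (7 - 2)**2 = 358 - 1*5**2 = 358 - 1*25 = 358 - 25 = 333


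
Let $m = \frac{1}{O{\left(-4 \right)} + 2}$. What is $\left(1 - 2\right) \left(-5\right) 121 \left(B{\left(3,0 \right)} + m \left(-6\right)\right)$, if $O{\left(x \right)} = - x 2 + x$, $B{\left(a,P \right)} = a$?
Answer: $1210$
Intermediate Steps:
$O{\left(x \right)} = - x$ ($O{\left(x \right)} = - 2 x + x = - x$)
$m = \frac{1}{6}$ ($m = \frac{1}{\left(-1\right) \left(-4\right) + 2} = \frac{1}{4 + 2} = \frac{1}{6} \approx 0.16667$)
$\left(1 - 2\right) \left(-5\right) 121 \left(B{\left(3,0 \right)} + m \left(-6\right)\right) = \left(1 - 2\right) \left(-5\right) 121 \left(3 + \frac{1}{6} \left(-6\right)\right) = \left(-1\right) \left(-5\right) 121 \left(3 - 1\right) = 5 \cdot 121 \cdot 2 = 605 \cdot 2 = 1210$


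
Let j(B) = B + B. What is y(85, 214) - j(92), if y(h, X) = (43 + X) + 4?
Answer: 77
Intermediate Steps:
y(h, X) = 47 + X
j(B) = 2*B
y(85, 214) - j(92) = (47 + 214) - 2*92 = 261 - 1*184 = 261 - 184 = 77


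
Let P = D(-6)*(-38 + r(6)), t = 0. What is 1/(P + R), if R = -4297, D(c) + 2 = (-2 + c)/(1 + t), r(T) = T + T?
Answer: -1/4037 ≈ -0.00024771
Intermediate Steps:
r(T) = 2*T
D(c) = -4 + c (D(c) = -2 + (-2 + c)/(1 + 0) = -2 + (-2 + c)/1 = -2 + (-2 + c)*1 = -2 + (-2 + c) = -4 + c)
P = 260 (P = (-4 - 6)*(-38 + 2*6) = -10*(-38 + 12) = -10*(-26) = 260)
1/(P + R) = 1/(260 - 4297) = 1/(-4037) = -1/4037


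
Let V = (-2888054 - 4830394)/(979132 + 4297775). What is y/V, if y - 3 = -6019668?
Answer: 10588404125385/2572816 ≈ 4.1155e+6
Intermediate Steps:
y = -6019665 (y = 3 - 6019668 = -6019665)
V = -2572816/1758969 (V = -7718448/5276907 = -7718448*1/5276907 = -2572816/1758969 ≈ -1.4627)
y/V = -6019665/(-2572816/1758969) = -6019665*(-1758969/2572816) = 10588404125385/2572816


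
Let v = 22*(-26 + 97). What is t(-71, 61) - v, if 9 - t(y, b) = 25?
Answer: -1578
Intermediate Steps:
t(y, b) = -16 (t(y, b) = 9 - 1*25 = 9 - 25 = -16)
v = 1562 (v = 22*71 = 1562)
t(-71, 61) - v = -16 - 1*1562 = -16 - 1562 = -1578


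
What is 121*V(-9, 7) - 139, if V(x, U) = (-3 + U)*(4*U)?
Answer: 13413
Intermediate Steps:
V(x, U) = 4*U*(-3 + U)
121*V(-9, 7) - 139 = 121*(4*7*(-3 + 7)) - 139 = 121*(4*7*4) - 139 = 121*112 - 139 = 13552 - 139 = 13413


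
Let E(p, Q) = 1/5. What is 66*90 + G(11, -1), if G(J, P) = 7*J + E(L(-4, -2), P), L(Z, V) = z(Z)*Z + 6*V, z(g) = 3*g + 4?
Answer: 30086/5 ≈ 6017.2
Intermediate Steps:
z(g) = 4 + 3*g
L(Z, V) = 6*V + Z*(4 + 3*Z) (L(Z, V) = (4 + 3*Z)*Z + 6*V = Z*(4 + 3*Z) + 6*V = 6*V + Z*(4 + 3*Z))
E(p, Q) = ⅕
G(J, P) = ⅕ + 7*J (G(J, P) = 7*J + ⅕ = ⅕ + 7*J)
66*90 + G(11, -1) = 66*90 + (⅕ + 7*11) = 5940 + (⅕ + 77) = 5940 + 386/5 = 30086/5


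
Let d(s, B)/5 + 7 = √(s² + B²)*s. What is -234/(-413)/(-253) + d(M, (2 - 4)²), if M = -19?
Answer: -3657349/104489 - 95*√377 ≈ -1879.6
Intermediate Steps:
d(s, B) = -35 + 5*s*√(B² + s²) (d(s, B) = -35 + 5*(√(s² + B²)*s) = -35 + 5*(√(B² + s²)*s) = -35 + 5*(s*√(B² + s²)) = -35 + 5*s*√(B² + s²))
-234/(-413)/(-253) + d(M, (2 - 4)²) = -234/(-413)/(-253) + (-35 + 5*(-19)*√(((2 - 4)²)² + (-19)²)) = -234*(-1/413)*(-1/253) + (-35 + 5*(-19)*√(((-2)²)² + 361)) = (234/413)*(-1/253) + (-35 + 5*(-19)*√(4² + 361)) = -234/104489 + (-35 + 5*(-19)*√(16 + 361)) = -234/104489 + (-35 + 5*(-19)*√377) = -234/104489 + (-35 - 95*√377) = -3657349/104489 - 95*√377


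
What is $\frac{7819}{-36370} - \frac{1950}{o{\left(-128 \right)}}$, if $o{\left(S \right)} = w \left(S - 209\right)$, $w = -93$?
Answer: $- \frac{105325593}{379957390} \approx -0.2772$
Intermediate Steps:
$o{\left(S \right)} = 19437 - 93 S$ ($o{\left(S \right)} = - 93 \left(S - 209\right) = - 93 \left(-209 + S\right) = 19437 - 93 S$)
$\frac{7819}{-36370} - \frac{1950}{o{\left(-128 \right)}} = \frac{7819}{-36370} - \frac{1950}{19437 - -11904} = 7819 \left(- \frac{1}{36370}\right) - \frac{1950}{19437 + 11904} = - \frac{7819}{36370} - \frac{1950}{31341} = - \frac{7819}{36370} - \frac{650}{10447} = - \frac{105325593}{379957390}$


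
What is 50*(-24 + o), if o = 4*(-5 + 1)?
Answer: -2000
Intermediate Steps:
o = -16 (o = 4*(-4) = -16)
50*(-24 + o) = 50*(-24 - 16) = 50*(-40) = -2000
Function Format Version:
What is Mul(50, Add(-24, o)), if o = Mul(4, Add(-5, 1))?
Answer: -2000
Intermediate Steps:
o = -16 (o = Mul(4, -4) = -16)
Mul(50, Add(-24, o)) = Mul(50, Add(-24, -16)) = Mul(50, -40) = -2000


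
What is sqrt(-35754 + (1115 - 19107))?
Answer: I*sqrt(53746) ≈ 231.83*I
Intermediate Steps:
sqrt(-35754 + (1115 - 19107)) = sqrt(-35754 - 17992) = sqrt(-53746) = I*sqrt(53746)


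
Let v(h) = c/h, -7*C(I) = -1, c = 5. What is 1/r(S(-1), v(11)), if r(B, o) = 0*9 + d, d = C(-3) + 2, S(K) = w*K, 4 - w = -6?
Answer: 7/15 ≈ 0.46667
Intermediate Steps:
C(I) = ⅐ (C(I) = -⅐*(-1) = ⅐)
w = 10 (w = 4 - 1*(-6) = 4 + 6 = 10)
S(K) = 10*K
d = 15/7 (d = ⅐ + 2 = 15/7 ≈ 2.1429)
v(h) = 5/h
r(B, o) = 15/7 (r(B, o) = 0*9 + 15/7 = 0 + 15/7 = 15/7)
1/r(S(-1), v(11)) = 1/(15/7) = 7/15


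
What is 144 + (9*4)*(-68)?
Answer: -2304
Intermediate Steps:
144 + (9*4)*(-68) = 144 + 36*(-68) = 144 - 2448 = -2304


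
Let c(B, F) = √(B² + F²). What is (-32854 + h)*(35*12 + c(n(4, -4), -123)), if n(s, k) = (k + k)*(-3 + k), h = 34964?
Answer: 886200 + 2110*√18265 ≈ 1.1714e+6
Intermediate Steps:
n(s, k) = 2*k*(-3 + k) (n(s, k) = (2*k)*(-3 + k) = 2*k*(-3 + k))
(-32854 + h)*(35*12 + c(n(4, -4), -123)) = (-32854 + 34964)*(35*12 + √((2*(-4)*(-3 - 4))² + (-123)²)) = 2110*(420 + √((2*(-4)*(-7))² + 15129)) = 2110*(420 + √(56² + 15129)) = 2110*(420 + √(3136 + 15129)) = 2110*(420 + √18265) = 886200 + 2110*√18265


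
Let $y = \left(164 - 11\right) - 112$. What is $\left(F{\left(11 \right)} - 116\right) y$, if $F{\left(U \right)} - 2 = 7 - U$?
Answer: $-4838$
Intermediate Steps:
$y = 41$ ($y = 153 - 112 = 41$)
$F{\left(U \right)} = 9 - U$ ($F{\left(U \right)} = 2 - \left(-7 + U\right) = 9 - U$)
$\left(F{\left(11 \right)} - 116\right) y = \left(\left(9 - 11\right) - 116\right) 41 = \left(-2 - 116\right) 41 = \left(-118\right) 41 = -4838$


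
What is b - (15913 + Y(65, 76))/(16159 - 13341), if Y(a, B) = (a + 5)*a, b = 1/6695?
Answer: -136996967/18866510 ≈ -7.2614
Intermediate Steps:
b = 1/6695 ≈ 0.00014937
Y(a, B) = a*(5 + a) (Y(a, B) = (5 + a)*a = a*(5 + a))
b - (15913 + Y(65, 76))/(16159 - 13341) = 1/6695 - (15913 + 65*(5 + 65))/(16159 - 13341) = 1/6695 - (15913 + 65*70)/2818 = 1/6695 - (15913 + 4550)/2818 = 1/6695 - 20463/2818 = -136996967/18866510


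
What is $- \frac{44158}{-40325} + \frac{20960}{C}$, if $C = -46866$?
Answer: $\frac{612148414}{944935725} \approx 0.64782$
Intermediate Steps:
$- \frac{44158}{-40325} + \frac{20960}{C} = - \frac{44158}{-40325} + \frac{20960}{-46866} = \left(-44158\right) \left(- \frac{1}{40325}\right) + 20960 \left(- \frac{1}{46866}\right) = \frac{44158}{40325} - \frac{10480}{23433} = \frac{612148414}{944935725}$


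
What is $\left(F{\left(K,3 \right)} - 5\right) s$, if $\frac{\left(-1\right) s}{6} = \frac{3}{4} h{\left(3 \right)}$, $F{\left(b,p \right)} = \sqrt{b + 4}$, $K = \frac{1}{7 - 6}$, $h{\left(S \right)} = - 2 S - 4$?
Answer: $-225 + 45 \sqrt{5} \approx -124.38$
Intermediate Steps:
$h{\left(S \right)} = -4 - 2 S$
$K = 1$ ($K = 1^{-1} = 1$)
$F{\left(b,p \right)} = \sqrt{4 + b}$
$s = 45$ ($s = - 6 \cdot \frac{3}{4} \left(-4 - 6\right) = - 6 \cdot 3 \cdot \frac{1}{4} \left(-4 - 6\right) = - 6 \cdot \frac{3}{4} \left(-10\right) = \left(-6\right) \left(- \frac{15}{2}\right) = 45$)
$\left(F{\left(K,3 \right)} - 5\right) s = \left(\sqrt{4 + 1} - 5\right) 45 = \left(\sqrt{5} - 5\right) 45 = \left(-5 + \sqrt{5}\right) 45 = -225 + 45 \sqrt{5}$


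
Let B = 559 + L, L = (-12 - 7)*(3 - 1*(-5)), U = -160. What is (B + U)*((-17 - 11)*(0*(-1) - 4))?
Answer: 27664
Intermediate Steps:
L = -152 (L = -19*(3 + 5) = -19*8 = -152)
B = 407 (B = 559 - 152 = 407)
(B + U)*((-17 - 11)*(0*(-1) - 4)) = (407 - 160)*((-17 - 11)*(0*(-1) - 4)) = 247*(-28*(0 - 4)) = 247*(-28*(-4)) = 247*112 = 27664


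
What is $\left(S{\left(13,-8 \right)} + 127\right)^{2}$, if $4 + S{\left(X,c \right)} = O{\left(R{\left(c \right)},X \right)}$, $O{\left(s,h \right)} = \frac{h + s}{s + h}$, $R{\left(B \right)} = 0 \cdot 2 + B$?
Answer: $15376$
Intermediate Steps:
$R{\left(B \right)} = B$ ($R{\left(B \right)} = 0 + B = B$)
$O{\left(s,h \right)} = 1$ ($O{\left(s,h \right)} = \frac{h + s}{h + s} = 1$)
$S{\left(X,c \right)} = -3$ ($S{\left(X,c \right)} = -4 + 1 = -3$)
$\left(S{\left(13,-8 \right)} + 127\right)^{2} = \left(-3 + 127\right)^{2} = 124^{2} = 15376$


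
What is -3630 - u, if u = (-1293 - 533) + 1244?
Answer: -3048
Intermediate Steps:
u = -582 (u = -1826 + 1244 = -582)
-3630 - u = -3630 - 1*(-582) = -3630 + 582 = -3048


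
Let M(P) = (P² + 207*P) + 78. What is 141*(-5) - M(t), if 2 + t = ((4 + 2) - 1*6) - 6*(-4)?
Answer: -5821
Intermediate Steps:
t = 22 (t = -2 + (((4 + 2) - 1*6) - 6*(-4)) = -2 + ((6 - 6) + 24) = -2 + (0 + 24) = -2 + 24 = 22)
M(P) = 78 + P² + 207*P
141*(-5) - M(t) = 141*(-5) - (78 + 22² + 207*22) = -705 - (78 + 484 + 4554) = -705 - 1*5116 = -705 - 5116 = -5821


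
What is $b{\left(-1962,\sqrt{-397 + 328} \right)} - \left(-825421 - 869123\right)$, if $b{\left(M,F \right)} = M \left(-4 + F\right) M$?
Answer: $-13703232 + 3849444 i \sqrt{69} \approx -1.3703 \cdot 10^{7} + 3.1976 \cdot 10^{7} i$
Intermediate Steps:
$b{\left(M,F \right)} = M^{2} \left(-4 + F\right)$
$b{\left(-1962,\sqrt{-397 + 328} \right)} - \left(-825421 - 869123\right) = \left(-1962\right)^{2} \left(-4 + \sqrt{-397 + 328}\right) - \left(-825421 - 869123\right) = 3849444 \left(-4 + \sqrt{-69}\right) - -1694544 = 3849444 \left(-4 + i \sqrt{69}\right) + 1694544 = \left(-15397776 + 3849444 i \sqrt{69}\right) + 1694544 = -13703232 + 3849444 i \sqrt{69}$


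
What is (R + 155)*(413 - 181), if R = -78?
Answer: 17864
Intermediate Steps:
(R + 155)*(413 - 181) = (-78 + 155)*(413 - 181) = 77*232 = 17864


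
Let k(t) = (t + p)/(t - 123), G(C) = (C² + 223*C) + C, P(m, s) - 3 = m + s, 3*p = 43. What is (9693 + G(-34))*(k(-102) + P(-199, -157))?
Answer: -769492796/675 ≈ -1.1400e+6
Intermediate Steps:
p = 43/3 (p = (⅓)*43 = 43/3 ≈ 14.333)
P(m, s) = 3 + m + s (P(m, s) = 3 + (m + s) = 3 + m + s)
G(C) = C² + 224*C
k(t) = (43/3 + t)/(-123 + t) (k(t) = (t + 43/3)/(t - 123) = (43/3 + t)/(-123 + t))
(9693 + G(-34))*(k(-102) + P(-199, -157)) = (9693 - 34*(224 - 34))*((43/3 - 102)/(-123 - 102) + (3 - 199 - 157)) = (9693 - 34*190)*(-263/3/(-225) - 353) = (9693 - 6460)*(-1/225*(-263/3) - 353) = 3233*(263/675 - 353) = 3233*(-238012/675) = -769492796/675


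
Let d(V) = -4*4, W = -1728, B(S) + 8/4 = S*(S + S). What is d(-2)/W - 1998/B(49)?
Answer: -8791/21600 ≈ -0.40699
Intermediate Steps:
B(S) = -2 + 2*S**2 (B(S) = -2 + S*(S + S) = -2 + S*(2*S) = -2 + 2*S**2)
d(V) = -16
d(-2)/W - 1998/B(49) = -16/(-1728) - 1998/(-2 + 2*49**2) = -16*(-1/1728) - 1998/(-2 + 2*2401) = 1/108 - 1998/(-2 + 4802) = 1/108 - 1998/4800 = 1/108 - 1998*1/4800 = 1/108 - 333/800 = -8791/21600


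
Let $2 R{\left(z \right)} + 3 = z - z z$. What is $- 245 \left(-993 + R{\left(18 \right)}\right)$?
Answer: $\frac{562275}{2} \approx 2.8114 \cdot 10^{5}$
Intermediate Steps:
$R{\left(z \right)} = - \frac{3}{2} + \frac{z}{2} - \frac{z^{2}}{2}$ ($R{\left(z \right)} = - \frac{3}{2} + \frac{z - z z}{2} = - \frac{3}{2} + \frac{z - z^{2}}{2} = - \frac{3}{2} - \left(\frac{z^{2}}{2} - \frac{z}{2}\right) = - \frac{3}{2} + \frac{z}{2} - \frac{z^{2}}{2}$)
$- 245 \left(-993 + R{\left(18 \right)}\right) = - 245 \left(-993 - \left(- \frac{15}{2} + 162\right)\right) = - 245 \left(-993 - \frac{309}{2}\right) = \left(-245\right) \left(- \frac{2295}{2}\right) = \frac{562275}{2}$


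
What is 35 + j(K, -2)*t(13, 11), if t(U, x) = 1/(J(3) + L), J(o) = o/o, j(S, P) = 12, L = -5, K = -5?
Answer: 32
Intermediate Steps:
J(o) = 1
t(U, x) = -1/4 (t(U, x) = 1/(1 - 5) = 1/(-4) = -1/4)
35 + j(K, -2)*t(13, 11) = 35 + 12*(-1/4) = 35 - 3 = 32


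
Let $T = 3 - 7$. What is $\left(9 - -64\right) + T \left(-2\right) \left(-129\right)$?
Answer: $-959$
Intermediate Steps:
$T = -4$ ($T = 3 - 7 = -4$)
$\left(9 - -64\right) + T \left(-2\right) \left(-129\right) = \left(9 - -64\right) + \left(-4\right) \left(-2\right) \left(-129\right) = \left(9 + 64\right) + 8 \left(-129\right) = 73 - 1032 = -959$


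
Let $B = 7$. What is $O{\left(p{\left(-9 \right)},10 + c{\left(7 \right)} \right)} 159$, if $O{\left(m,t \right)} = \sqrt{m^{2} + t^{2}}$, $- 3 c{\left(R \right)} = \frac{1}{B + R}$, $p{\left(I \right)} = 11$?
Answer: $\frac{53 \sqrt{389005}}{14} \approx 2361.2$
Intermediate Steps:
$c{\left(R \right)} = - \frac{1}{3 \left(7 + R\right)}$
$O{\left(p{\left(-9 \right)},10 + c{\left(7 \right)} \right)} 159 = \sqrt{11^{2} + \left(10 - \frac{1}{21 + 3 \cdot 7}\right)^{2}} \cdot 159 = \sqrt{121 + \left(10 - \frac{1}{21 + 21}\right)^{2}} \cdot 159 = \sqrt{121 + \left(10 - \frac{1}{42}\right)^{2}} \cdot 159 = \sqrt{121 + \left(\frac{419}{42}\right)^{2}} \cdot 159 = \sqrt{121 + \frac{175561}{1764}} \cdot 159 = \sqrt{\frac{389005}{1764}} \cdot 159 = \frac{\sqrt{389005}}{42} \cdot 159 = \frac{53 \sqrt{389005}}{14}$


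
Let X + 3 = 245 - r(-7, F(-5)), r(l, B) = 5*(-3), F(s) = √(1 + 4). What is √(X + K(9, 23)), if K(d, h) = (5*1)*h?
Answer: 2*√93 ≈ 19.287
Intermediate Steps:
F(s) = √5
r(l, B) = -15
K(d, h) = 5*h
X = 257 (X = -3 + (245 - 1*(-15)) = -3 + (245 + 15) = -3 + 260 = 257)
√(X + K(9, 23)) = √(257 + 5*23) = √(257 + 115) = √372 = 2*√93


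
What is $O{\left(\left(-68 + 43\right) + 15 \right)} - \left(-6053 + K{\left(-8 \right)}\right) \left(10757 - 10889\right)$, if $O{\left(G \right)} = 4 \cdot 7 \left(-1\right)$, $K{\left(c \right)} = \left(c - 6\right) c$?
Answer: $-784240$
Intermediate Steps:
$K{\left(c \right)} = c \left(-6 + c\right)$ ($K{\left(c \right)} = \left(-6 + c\right) c = c \left(-6 + c\right)$)
$O{\left(G \right)} = -28$ ($O{\left(G \right)} = 28 \left(-1\right) = -28$)
$O{\left(\left(-68 + 43\right) + 15 \right)} - \left(-6053 + K{\left(-8 \right)}\right) \left(10757 - 10889\right) = -28 - \left(-6053 - 8 \left(-6 - 8\right)\right) \left(10757 - 10889\right) = -28 - \left(-6053 - -112\right) \left(-132\right) = -28 - \left(-6053 + 112\right) \left(-132\right) = -28 - \left(-5941\right) \left(-132\right) = -28 - 784212 = -784240$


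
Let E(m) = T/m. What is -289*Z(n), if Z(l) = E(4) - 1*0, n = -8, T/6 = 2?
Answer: -867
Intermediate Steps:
T = 12 (T = 6*2 = 12)
E(m) = 12/m
Z(l) = 3 (Z(l) = 12/4 - 1*0 = 12*(¼) + 0 = 3 + 0 = 3)
-289*Z(n) = -289*3 = -867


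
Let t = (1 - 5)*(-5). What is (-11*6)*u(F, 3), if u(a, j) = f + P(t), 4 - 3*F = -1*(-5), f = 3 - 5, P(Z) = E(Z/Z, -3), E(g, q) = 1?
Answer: 66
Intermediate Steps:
t = 20 (t = -4*(-5) = 20)
P(Z) = 1
f = -2
F = -⅓ (F = 4/3 - (-1)*(-5)/3 = 4/3 - ⅓*5 = 4/3 - 5/3 = -⅓ ≈ -0.33333)
u(a, j) = -1 (u(a, j) = -2 + 1 = -1)
(-11*6)*u(F, 3) = -11*6*(-1) = -66*(-1) = 66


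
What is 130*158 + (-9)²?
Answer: 20621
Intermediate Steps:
130*158 + (-9)² = 20540 + 81 = 20621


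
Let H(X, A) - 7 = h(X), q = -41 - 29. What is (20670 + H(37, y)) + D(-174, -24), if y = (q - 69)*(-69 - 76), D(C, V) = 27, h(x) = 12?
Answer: 20716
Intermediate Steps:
q = -70
y = 20155 (y = (-70 - 69)*(-69 - 76) = -139*(-145) = 20155)
H(X, A) = 19 (H(X, A) = 7 + 12 = 19)
(20670 + H(37, y)) + D(-174, -24) = (20670 + 19) + 27 = 20689 + 27 = 20716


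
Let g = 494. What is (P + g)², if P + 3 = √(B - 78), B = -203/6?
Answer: (2946 + I*√4026)²/36 ≈ 2.4097e+5 + 10385.0*I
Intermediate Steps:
B = -203/6 (B = -203*⅙ = -203/6 ≈ -33.833)
P = -3 + I*√4026/6 (P = -3 + √(-203/6 - 78) = -3 + √(-671/6) = -3 + I*√4026/6 ≈ -3.0 + 10.575*I)
(P + g)² = ((-3 + I*√4026/6) + 494)² = (491 + I*√4026/6)²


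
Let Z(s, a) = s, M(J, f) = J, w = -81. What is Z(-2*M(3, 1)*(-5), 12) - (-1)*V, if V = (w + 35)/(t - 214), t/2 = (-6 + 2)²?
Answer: 2753/91 ≈ 30.253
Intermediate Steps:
t = 32 (t = 2*(-6 + 2)² = 2*(-4)² = 2*16 = 32)
V = 23/91 (V = (-81 + 35)/(32 - 214) = -46/(-182) = -46*(-1/182) = 23/91 ≈ 0.25275)
Z(-2*M(3, 1)*(-5), 12) - (-1)*V = -2*3*(-5) - (-1)*23/91 = -6*(-5) - 1*(-23/91) = 30 + 23/91 = 2753/91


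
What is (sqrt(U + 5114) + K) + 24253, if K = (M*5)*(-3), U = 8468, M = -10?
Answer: 24403 + sqrt(13582) ≈ 24520.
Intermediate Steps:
K = 150 (K = -10*5*(-3) = -50*(-3) = 150)
(sqrt(U + 5114) + K) + 24253 = (sqrt(8468 + 5114) + 150) + 24253 = (sqrt(13582) + 150) + 24253 = (150 + sqrt(13582)) + 24253 = 24403 + sqrt(13582)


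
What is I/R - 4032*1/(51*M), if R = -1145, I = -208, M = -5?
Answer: 311312/19465 ≈ 15.993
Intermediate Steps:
I/R - 4032*1/(51*M) = -208/(-1145) - 4032/(51*(-5)) = -208*(-1/1145) - 4032/(-255) = 208/1145 - 4032*(-1/255) = 208/1145 + 1344/85 = 311312/19465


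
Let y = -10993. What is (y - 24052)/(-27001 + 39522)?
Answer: -35045/12521 ≈ -2.7989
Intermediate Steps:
(y - 24052)/(-27001 + 39522) = (-10993 - 24052)/(-27001 + 39522) = -35045/12521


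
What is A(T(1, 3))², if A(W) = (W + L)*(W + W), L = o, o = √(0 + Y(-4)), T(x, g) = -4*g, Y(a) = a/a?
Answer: 69696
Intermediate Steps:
Y(a) = 1
o = 1 (o = √(0 + 1) = √1 = 1)
L = 1
A(W) = 2*W*(1 + W) (A(W) = (W + 1)*(W + W) = (1 + W)*(2*W) = 2*W*(1 + W))
A(T(1, 3))² = (2*(-4*3)*(1 - 4*3))² = (2*(-12)*(1 - 12))² = (2*(-12)*(-11))² = 264² = 69696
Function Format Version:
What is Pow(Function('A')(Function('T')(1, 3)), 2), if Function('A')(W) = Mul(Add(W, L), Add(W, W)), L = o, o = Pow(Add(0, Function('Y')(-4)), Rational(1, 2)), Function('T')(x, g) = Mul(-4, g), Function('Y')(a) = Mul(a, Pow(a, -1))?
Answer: 69696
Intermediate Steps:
Function('Y')(a) = 1
o = 1 (o = Pow(Add(0, 1), Rational(1, 2)) = Pow(1, Rational(1, 2)) = 1)
L = 1
Function('A')(W) = Mul(2, W, Add(1, W)) (Function('A')(W) = Mul(Add(W, 1), Add(W, W)) = Mul(Add(1, W), Mul(2, W)) = Mul(2, W, Add(1, W)))
Pow(Function('A')(Function('T')(1, 3)), 2) = Pow(Mul(2, Mul(-4, 3), Add(1, Mul(-4, 3))), 2) = Pow(Mul(2, -12, Add(1, -12)), 2) = Pow(Mul(2, -12, -11), 2) = Pow(264, 2) = 69696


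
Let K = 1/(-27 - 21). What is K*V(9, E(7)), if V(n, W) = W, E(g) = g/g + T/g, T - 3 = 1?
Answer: -11/336 ≈ -0.032738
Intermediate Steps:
T = 4 (T = 3 + 1 = 4)
E(g) = 1 + 4/g (E(g) = g/g + 4/g = 1 + 4/g)
K = -1/48 (K = 1/(-48) = -1/48 ≈ -0.020833)
K*V(9, E(7)) = -(4 + 7)/(48*7) = -11/336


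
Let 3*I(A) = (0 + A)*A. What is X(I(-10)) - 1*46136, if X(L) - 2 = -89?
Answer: -46223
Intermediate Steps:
I(A) = A²/3 (I(A) = ((0 + A)*A)/3 = (A*A)/3 = A²/3)
X(L) = -87 (X(L) = 2 - 89 = -87)
X(I(-10)) - 1*46136 = -87 - 1*46136 = -87 - 46136 = -46223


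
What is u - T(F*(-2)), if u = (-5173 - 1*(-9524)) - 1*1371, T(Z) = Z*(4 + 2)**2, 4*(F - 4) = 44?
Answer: 4060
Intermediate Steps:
F = 15 (F = 4 + (1/4)*44 = 4 + 11 = 15)
T(Z) = 36*Z (T(Z) = Z*6**2 = Z*36 = 36*Z)
u = 2980 (u = (-5173 + 9524) - 1371 = 4351 - 1371 = 2980)
u - T(F*(-2)) = 2980 - 36*15*(-2) = 2980 - 36*(-30) = 2980 - 1*(-1080) = 2980 + 1080 = 4060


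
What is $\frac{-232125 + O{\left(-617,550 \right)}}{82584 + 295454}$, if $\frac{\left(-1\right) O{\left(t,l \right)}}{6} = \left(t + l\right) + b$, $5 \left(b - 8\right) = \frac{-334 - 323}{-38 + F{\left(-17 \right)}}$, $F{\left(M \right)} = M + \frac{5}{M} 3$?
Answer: $- \frac{275244816}{448920125} \approx -0.61313$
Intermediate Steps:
$F{\left(M \right)} = M + \frac{15}{M}$
$b = \frac{49169}{4750}$ ($b = 8 + \frac{\left(-334 - 323\right) \frac{1}{-38 - \left(17 - \frac{15}{-17}\right)}}{5} = 8 + \frac{\left(-657\right) \frac{1}{-38 + \left(-17 + 15 \left(- \frac{1}{17}\right)\right)}}{5} = 8 + \frac{\left(-657\right) \frac{1}{-38 - \frac{304}{17}}}{5} = 8 + \frac{\left(-657\right) \frac{1}{- \frac{950}{17}}}{5} = 8 + \frac{\left(-657\right) \left(- \frac{17}{950}\right)}{5} = 8 + \frac{1}{5} \cdot \frac{11169}{950} = 8 + \frac{11169}{4750} = \frac{49169}{4750} \approx 10.351$)
$O{\left(t,l \right)} = - \frac{147507}{2375} - 6 l - 6 t$ ($O{\left(t,l \right)} = - 6 \left(\left(t + l\right) + \frac{49169}{4750}\right) = - 6 \left(\left(l + t\right) + \frac{49169}{4750}\right) = - 6 \left(\frac{49169}{4750} + l + t\right) = - \frac{147507}{2375} - 6 l - 6 t$)
$\frac{-232125 + O{\left(-617,550 \right)}}{82584 + 295454} = \frac{-232125 - - \frac{807243}{2375}}{82584 + 295454} = \frac{-232125 - - \frac{807243}{2375}}{378038} = \left(-232125 + \frac{807243}{2375}\right) \frac{1}{378038} = \left(- \frac{550489632}{2375}\right) \frac{1}{378038} = - \frac{275244816}{448920125}$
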